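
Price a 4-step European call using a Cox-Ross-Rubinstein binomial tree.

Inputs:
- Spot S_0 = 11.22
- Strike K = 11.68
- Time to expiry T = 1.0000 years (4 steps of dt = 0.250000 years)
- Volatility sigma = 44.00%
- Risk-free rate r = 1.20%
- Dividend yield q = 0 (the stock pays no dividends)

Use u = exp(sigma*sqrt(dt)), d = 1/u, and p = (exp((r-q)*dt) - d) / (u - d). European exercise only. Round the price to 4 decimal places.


dt = T/N = 0.250000
u = exp(sigma*sqrt(dt)) = 1.246077; d = 1/u = 0.802519
p = (exp((r-q)*dt) - d) / (u - d) = 0.451994
Discount per step: exp(-r*dt) = 0.997004
Stock lattice S(k, i) with i counting down-moves:
  k=0: S(0,0) = 11.2200
  k=1: S(1,0) = 13.9810; S(1,1) = 9.0043
  k=2: S(2,0) = 17.4214; S(2,1) = 11.2200; S(2,2) = 7.2261
  k=3: S(3,0) = 21.7084; S(3,1) = 13.9810; S(3,2) = 9.0043; S(3,3) = 5.7991
  k=4: S(4,0) = 27.0503; S(4,1) = 17.4214; S(4,2) = 11.2200; S(4,3) = 7.2261; S(4,4) = 4.6539
Terminal payoffs V(N, i) = max(S_T - K, 0):
  V(4,0) = 15.370295; V(4,1) = 5.741375; V(4,2) = 0.000000; V(4,3) = 0.000000; V(4,4) = 0.000000
Backward induction: V(k, i) = exp(-r*dt) * [p * V(k+1, i) + (1-p) * V(k+1, i+1)].
  V(3,0) = exp(-r*dt) * [p*15.370295 + (1-p)*5.741375] = 10.063357
  V(3,1) = exp(-r*dt) * [p*5.741375 + (1-p)*0.000000] = 2.587296
  V(3,2) = exp(-r*dt) * [p*0.000000 + (1-p)*0.000000] = 0.000000
  V(3,3) = exp(-r*dt) * [p*0.000000 + (1-p)*0.000000] = 0.000000
  V(2,0) = exp(-r*dt) * [p*10.063357 + (1-p)*2.587296] = 5.948561
  V(2,1) = exp(-r*dt) * [p*2.587296 + (1-p)*0.000000] = 1.165940
  V(2,2) = exp(-r*dt) * [p*0.000000 + (1-p)*0.000000] = 0.000000
  V(1,0) = exp(-r*dt) * [p*5.948561 + (1-p)*1.165940] = 3.317690
  V(1,1) = exp(-r*dt) * [p*1.165940 + (1-p)*0.000000] = 0.525420
  V(0,0) = exp(-r*dt) * [p*3.317690 + (1-p)*0.525420] = 1.782156

Answer: Price = V(0,0) = 1.7822


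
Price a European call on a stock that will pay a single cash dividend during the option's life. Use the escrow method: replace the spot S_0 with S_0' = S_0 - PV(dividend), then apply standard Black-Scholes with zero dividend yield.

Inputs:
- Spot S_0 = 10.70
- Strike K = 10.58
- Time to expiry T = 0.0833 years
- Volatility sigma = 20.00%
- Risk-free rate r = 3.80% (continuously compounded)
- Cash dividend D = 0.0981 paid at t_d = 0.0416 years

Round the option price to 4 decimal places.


Answer: Price = 0.2722

Derivation:
PV(D) = D * exp(-r * t_d) = 0.0981 * 0.99842045 = 0.09794505
S_0' = S_0 - PV(D) = 10.7000 - 0.09794505 = 10.60205495
d1 = (ln(S_0'/K) + (r + sigma^2/2)*T) / (sigma*sqrt(T)) = 0.11977482
d2 = d1 - sigma*sqrt(T) = 0.06205134
exp(-rT) = 0.99683960
N(d1) = 0.54766924; N(d2) = 0.52473903
C = S_0' * N(d1) - K * exp(-rT) * N(d2) = 10.60205495 * 0.54766924 - 10.5800 * 0.99683960 * 0.52473903 = 0.2722


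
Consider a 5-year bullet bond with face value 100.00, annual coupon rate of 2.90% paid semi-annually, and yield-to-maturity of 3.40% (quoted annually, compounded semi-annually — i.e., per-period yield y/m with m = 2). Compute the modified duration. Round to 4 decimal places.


Coupon per period c = face * coupon_rate / m = 1.450000
Periods per year m = 2; per-period yield y/m = 0.017000
Number of cashflows N = 10
Cashflows (t years, CF_t, discount factor 1/(1+y/m)^(m*t), PV):
  t = 0.5000: CF_t = 1.450000, DF = 0.983284, PV = 1.425762
  t = 1.0000: CF_t = 1.450000, DF = 0.966848, PV = 1.401929
  t = 1.5000: CF_t = 1.450000, DF = 0.950686, PV = 1.378495
  t = 2.0000: CF_t = 1.450000, DF = 0.934795, PV = 1.355452
  t = 2.5000: CF_t = 1.450000, DF = 0.919169, PV = 1.332795
  t = 3.0000: CF_t = 1.450000, DF = 0.903804, PV = 1.310516
  t = 3.5000: CF_t = 1.450000, DF = 0.888696, PV = 1.288610
  t = 4.0000: CF_t = 1.450000, DF = 0.873841, PV = 1.267069
  t = 4.5000: CF_t = 1.450000, DF = 0.859234, PV = 1.245889
  t = 5.0000: CF_t = 101.450000, DF = 0.844871, PV = 85.712176
Price P = sum_t PV_t = 97.718693
First compute Macaulay numerator sum_t t * PV_t:
  t * PV_t at t = 0.5000: 0.712881
  t * PV_t at t = 1.0000: 1.401929
  t * PV_t at t = 1.5000: 2.067742
  t * PV_t at t = 2.0000: 2.710904
  t * PV_t at t = 2.5000: 3.331987
  t * PV_t at t = 3.0000: 3.931548
  t * PV_t at t = 3.5000: 4.510133
  t * PV_t at t = 4.0000: 5.068277
  t * PV_t at t = 4.5000: 5.606501
  t * PV_t at t = 5.0000: 428.560881
Macaulay duration D = 457.902784 / 97.718693 = 4.685928
Modified duration = D / (1 + y/m) = 4.685928 / (1 + 0.017000) = 4.607599

Answer: Modified duration = 4.6076


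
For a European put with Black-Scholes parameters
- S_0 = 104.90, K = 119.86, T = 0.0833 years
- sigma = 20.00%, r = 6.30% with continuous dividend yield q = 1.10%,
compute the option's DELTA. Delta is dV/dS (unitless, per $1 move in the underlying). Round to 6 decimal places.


Answer: Delta = -0.985393

Derivation:
d1 = -2.2056757903; d2 = -2.2633992690
phi(d1) = 0.0350338207; exp(-qT) = 0.9990841197; exp(-rT) = 0.9947658462
N(-d1) = 0.9862966459
Delta = -exp(-qT) * N(-d1) = -0.9990841197 * 0.9862966459 = -0.985393


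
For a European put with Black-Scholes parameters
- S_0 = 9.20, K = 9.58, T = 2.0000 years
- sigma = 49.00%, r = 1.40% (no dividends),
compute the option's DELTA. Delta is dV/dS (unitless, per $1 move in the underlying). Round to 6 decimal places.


Answer: Delta = -0.371274

Derivation:
d1 = 0.3284812487; d2 = -0.3644833969
phi(d1) = 0.3779896372; exp(-qT) = 1.0000000000; exp(-rT) = 0.9723883668
N(-d1) = 0.3712739099
Delta = -exp(-qT) * N(-d1) = -1.0000000000 * 0.3712739099 = -0.371274


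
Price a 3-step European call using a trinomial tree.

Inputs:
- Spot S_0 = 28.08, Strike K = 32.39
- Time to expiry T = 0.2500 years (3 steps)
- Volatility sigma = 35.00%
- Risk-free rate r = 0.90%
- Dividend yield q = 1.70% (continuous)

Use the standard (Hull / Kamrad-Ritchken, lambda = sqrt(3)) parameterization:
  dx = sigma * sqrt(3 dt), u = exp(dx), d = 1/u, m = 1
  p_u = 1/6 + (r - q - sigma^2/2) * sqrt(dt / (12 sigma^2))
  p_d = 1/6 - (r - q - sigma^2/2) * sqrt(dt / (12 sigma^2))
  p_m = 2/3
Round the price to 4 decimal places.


dt = T/N = 0.083333; dx = sigma*sqrt(3*dt) = 0.175000
u = exp(dx) = 1.191246; d = 1/u = 0.839457
p_u = 0.150179, p_m = 0.666667, p_d = 0.183155
Discount per step: exp(-r*dt) = 0.999250
Stock lattice S(k, j) with j the centered position index:
  k=0: S(0,+0) = 28.0800
  k=1: S(1,-1) = 23.5720; S(1,+0) = 28.0800; S(1,+1) = 33.4502
  k=2: S(2,-2) = 19.7876; S(2,-1) = 23.5720; S(2,+0) = 28.0800; S(2,+1) = 33.4502; S(2,+2) = 39.8474
  k=3: S(3,-3) = 16.6109; S(3,-2) = 19.7876; S(3,-1) = 23.5720; S(3,+0) = 28.0800; S(3,+1) = 33.4502; S(3,+2) = 39.8474; S(3,+3) = 47.4681
Terminal payoffs V(N, j) = max(S_T - K, 0):
  V(3,-3) = 0.000000; V(3,-2) = 0.000000; V(3,-1) = 0.000000; V(3,+0) = 0.000000; V(3,+1) = 1.060194; V(3,+2) = 7.457417; V(3,+3) = 15.078084
Backward induction: V(k, j) = exp(-r*dt) * [p_u * V(k+1, j+1) + p_m * V(k+1, j) + p_d * V(k+1, j-1)]
  V(2,-2) = exp(-r*dt) * [p_u*0.000000 + p_m*0.000000 + p_d*0.000000] = 0.000000
  V(2,-1) = exp(-r*dt) * [p_u*0.000000 + p_m*0.000000 + p_d*0.000000] = 0.000000
  V(2,+0) = exp(-r*dt) * [p_u*1.060194 + p_m*0.000000 + p_d*0.000000] = 0.159099
  V(2,+1) = exp(-r*dt) * [p_u*7.457417 + p_m*1.060194 + p_d*0.000000] = 1.825370
  V(2,+2) = exp(-r*dt) * [p_u*15.078084 + p_m*7.457417 + p_d*1.060194] = 7.424625
  V(1,-1) = exp(-r*dt) * [p_u*0.159099 + p_m*0.000000 + p_d*0.000000] = 0.023875
  V(1,+0) = exp(-r*dt) * [p_u*1.825370 + p_m*0.159099 + p_d*0.000000] = 0.379913
  V(1,+1) = exp(-r*dt) * [p_u*7.424625 + p_m*1.825370 + p_d*0.159099] = 2.359303
  V(0,+0) = exp(-r*dt) * [p_u*2.359303 + p_m*0.379913 + p_d*0.023875] = 0.611506

Answer: Price = V(0,0) = 0.6115


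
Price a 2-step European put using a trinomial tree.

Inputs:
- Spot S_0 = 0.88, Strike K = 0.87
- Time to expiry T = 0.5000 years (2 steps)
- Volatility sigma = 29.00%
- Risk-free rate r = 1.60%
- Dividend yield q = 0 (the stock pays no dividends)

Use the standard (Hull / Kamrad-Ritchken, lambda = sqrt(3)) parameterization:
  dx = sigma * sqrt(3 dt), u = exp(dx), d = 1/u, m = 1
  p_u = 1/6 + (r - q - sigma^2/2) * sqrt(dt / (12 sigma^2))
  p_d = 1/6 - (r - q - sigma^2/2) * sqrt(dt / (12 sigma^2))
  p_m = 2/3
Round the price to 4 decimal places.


dt = T/N = 0.250000; dx = sigma*sqrt(3*dt) = 0.251147
u = exp(dx) = 1.285500; d = 1/u = 0.777908
p_u = 0.153701, p_m = 0.666667, p_d = 0.179632
Discount per step: exp(-r*dt) = 0.996008
Stock lattice S(k, j) with j the centered position index:
  k=0: S(0,+0) = 0.8800
  k=1: S(1,-1) = 0.6846; S(1,+0) = 0.8800; S(1,+1) = 1.1312
  k=2: S(2,-2) = 0.5325; S(2,-1) = 0.6846; S(2,+0) = 0.8800; S(2,+1) = 1.1312; S(2,+2) = 1.4542
Terminal payoffs V(N, j) = max(K - S_T, 0):
  V(2,-2) = 0.337476; V(2,-1) = 0.185441; V(2,+0) = 0.000000; V(2,+1) = 0.000000; V(2,+2) = 0.000000
Backward induction: V(k, j) = exp(-r*dt) * [p_u * V(k+1, j+1) + p_m * V(k+1, j) + p_d * V(k+1, j-1)]
  V(1,-1) = exp(-r*dt) * [p_u*0.000000 + p_m*0.185441 + p_d*0.337476] = 0.183514
  V(1,+0) = exp(-r*dt) * [p_u*0.000000 + p_m*0.000000 + p_d*0.185441] = 0.033178
  V(1,+1) = exp(-r*dt) * [p_u*0.000000 + p_m*0.000000 + p_d*0.000000] = 0.000000
  V(0,+0) = exp(-r*dt) * [p_u*0.000000 + p_m*0.033178 + p_d*0.183514] = 0.054864

Answer: Price = V(0,0) = 0.0549


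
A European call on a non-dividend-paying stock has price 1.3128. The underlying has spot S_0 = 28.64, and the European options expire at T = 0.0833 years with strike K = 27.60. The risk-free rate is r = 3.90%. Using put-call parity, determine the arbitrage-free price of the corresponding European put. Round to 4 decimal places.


Answer: Put price = 0.1833

Derivation:
Put-call parity: C - P = S_0 * exp(-qT) - K * exp(-rT).
S_0 * exp(-qT) = 28.6400 * 1.00000000 = 28.64000000
K * exp(-rT) = 27.6000 * 0.99675657 = 27.51048137
P = C - S*exp(-qT) + K*exp(-rT)
P = 1.3128 - 28.64000000 + 27.51048137 = 0.1833


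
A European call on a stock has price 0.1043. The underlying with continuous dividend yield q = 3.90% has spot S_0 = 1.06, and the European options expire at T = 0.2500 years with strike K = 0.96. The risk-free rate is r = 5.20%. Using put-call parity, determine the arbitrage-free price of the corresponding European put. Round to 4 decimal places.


Put-call parity: C - P = S_0 * exp(-qT) - K * exp(-rT).
S_0 * exp(-qT) = 1.0600 * 0.99029738 = 1.04971522
K * exp(-rT) = 0.9600 * 0.98708414 = 0.94760077
P = C - S*exp(-qT) + K*exp(-rT)
P = 0.1043 - 1.04971522 + 0.94760077 = 0.0022

Answer: Put price = 0.0022


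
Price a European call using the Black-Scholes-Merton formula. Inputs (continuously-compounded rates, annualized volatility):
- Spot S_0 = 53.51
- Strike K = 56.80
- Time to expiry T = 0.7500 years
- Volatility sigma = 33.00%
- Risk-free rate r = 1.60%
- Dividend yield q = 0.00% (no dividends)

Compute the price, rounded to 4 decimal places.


Answer: Price = 5.0082

Derivation:
d1 = (ln(S/K) + (r - q + 0.5*sigma^2) * T) / (sigma * sqrt(T)) = -0.02389976
d2 = d1 - sigma * sqrt(T) = -0.30968814
exp(-rT) = 0.98807171; exp(-qT) = 1.00000000
C = S_0 * exp(-qT) * N(d1) - K * exp(-rT) * N(d2)
N(d1) = 0.49046628; N(d2) = 0.37839906
C = 53.5100 * 1.00000000 * 0.49046628 - 56.8000 * 0.98807171 * 0.37839906 = 5.0082


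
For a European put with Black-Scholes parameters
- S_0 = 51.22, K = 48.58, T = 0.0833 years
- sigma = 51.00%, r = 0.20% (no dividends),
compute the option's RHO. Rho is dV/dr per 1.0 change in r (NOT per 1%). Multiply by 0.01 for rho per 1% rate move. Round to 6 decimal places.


d1 = 0.4342401460; d2 = 0.2870452751
phi(d1) = 0.3630477955; exp(-qT) = 1.0000000000; exp(-rT) = 0.9998334139
N(-d2) = 0.3870388268
Rho = -K*T*exp(-rT)*N(-d2) = -48.5800 * 0.0833 * 0.9998334139 * 0.3870388268 = -1.565975

Answer: Rho = -1.565975


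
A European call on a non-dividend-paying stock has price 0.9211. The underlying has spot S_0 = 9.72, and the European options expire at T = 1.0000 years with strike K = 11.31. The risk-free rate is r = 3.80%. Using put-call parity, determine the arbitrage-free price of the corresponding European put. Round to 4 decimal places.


Put-call parity: C - P = S_0 * exp(-qT) - K * exp(-rT).
S_0 * exp(-qT) = 9.7200 * 1.00000000 = 9.72000000
K * exp(-rT) = 11.3100 * 0.96271294 = 10.88828336
P = C - S*exp(-qT) + K*exp(-rT)
P = 0.9211 - 9.72000000 + 10.88828336 = 2.0894

Answer: Put price = 2.0894


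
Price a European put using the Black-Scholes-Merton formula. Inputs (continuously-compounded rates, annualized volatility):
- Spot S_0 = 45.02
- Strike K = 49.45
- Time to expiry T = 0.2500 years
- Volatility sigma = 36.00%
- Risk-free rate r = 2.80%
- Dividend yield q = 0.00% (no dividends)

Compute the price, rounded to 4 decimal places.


Answer: Price = 5.8016

Derivation:
d1 = (ln(S/K) + (r - q + 0.5*sigma^2) * T) / (sigma * sqrt(T)) = -0.39252901
d2 = d1 - sigma * sqrt(T) = -0.57252901
exp(-rT) = 0.99302444; exp(-qT) = 1.00000000
P = K * exp(-rT) * N(-d2) - S_0 * exp(-qT) * N(-d1)
N(-d1) = 0.65266631; N(-d2) = 0.71651818
P = 49.4500 * 0.99302444 * 0.71651818 - 45.0200 * 1.00000000 * 0.65266631 = 5.8016


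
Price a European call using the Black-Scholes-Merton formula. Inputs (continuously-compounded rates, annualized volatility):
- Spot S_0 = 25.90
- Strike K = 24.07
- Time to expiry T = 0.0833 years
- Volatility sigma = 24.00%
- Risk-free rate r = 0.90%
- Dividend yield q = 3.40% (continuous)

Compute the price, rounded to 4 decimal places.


d1 = (ln(S/K) + (r - q + 0.5*sigma^2) * T) / (sigma * sqrt(T)) = 1.06243968
d2 = d1 - sigma * sqrt(T) = 0.99317150
exp(-rT) = 0.99925058; exp(-qT) = 0.99717181
C = S_0 * exp(-qT) * N(d1) - K * exp(-rT) * N(d2)
N(d1) = 0.85598194; N(d2) = 0.83968681
C = 25.9000 * 0.99717181 * 0.85598194 - 24.0700 * 0.99925058 * 0.83968681 = 1.9111

Answer: Price = 1.9111


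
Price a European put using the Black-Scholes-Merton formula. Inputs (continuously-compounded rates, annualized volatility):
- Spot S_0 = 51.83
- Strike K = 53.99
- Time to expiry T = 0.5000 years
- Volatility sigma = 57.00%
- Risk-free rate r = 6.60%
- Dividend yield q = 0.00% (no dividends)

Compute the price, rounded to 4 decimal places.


d1 = (ln(S/K) + (r - q + 0.5*sigma^2) * T) / (sigma * sqrt(T)) = 0.18209932
d2 = d1 - sigma * sqrt(T) = -0.22095155
exp(-rT) = 0.96753856; exp(-qT) = 1.00000000
P = K * exp(-rT) * N(-d2) - S_0 * exp(-qT) * N(-d1)
N(-d1) = 0.42775239; N(-d2) = 0.58743492
P = 53.9900 * 0.96753856 * 0.58743492 - 51.8300 * 1.00000000 * 0.42775239 = 8.5157

Answer: Price = 8.5157


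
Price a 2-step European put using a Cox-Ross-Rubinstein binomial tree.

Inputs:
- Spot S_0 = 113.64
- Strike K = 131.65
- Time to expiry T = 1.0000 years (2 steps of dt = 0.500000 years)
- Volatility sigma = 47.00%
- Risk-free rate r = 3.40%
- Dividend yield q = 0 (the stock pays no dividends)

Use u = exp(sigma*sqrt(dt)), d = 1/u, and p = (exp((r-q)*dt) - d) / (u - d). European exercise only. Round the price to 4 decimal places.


Answer: Price = V(0,0) = 30.5389

Derivation:
dt = T/N = 0.500000
u = exp(sigma*sqrt(dt)) = 1.394227; d = 1/u = 0.717243
p = (exp((r-q)*dt) - d) / (u - d) = 0.442997
Discount per step: exp(-r*dt) = 0.983144
Stock lattice S(k, i) with i counting down-moves:
  k=0: S(0,0) = 113.6400
  k=1: S(1,0) = 158.4400; S(1,1) = 81.5075
  k=2: S(2,0) = 220.9013; S(2,1) = 113.6400; S(2,2) = 58.4607
Terminal payoffs V(N, i) = max(K - S_T, 0):
  V(2,0) = 0.000000; V(2,1) = 18.010000; V(2,2) = 73.189274
Backward induction: V(k, i) = exp(-r*dt) * [p * V(k+1, i) + (1-p) * V(k+1, i+1)].
  V(1,0) = exp(-r*dt) * [p*0.000000 + (1-p)*18.010000] = 9.862521
  V(1,1) = exp(-r*dt) * [p*18.010000 + (1-p)*73.189274] = 47.923339
  V(0,0) = exp(-r*dt) * [p*9.862521 + (1-p)*47.923339] = 30.538898


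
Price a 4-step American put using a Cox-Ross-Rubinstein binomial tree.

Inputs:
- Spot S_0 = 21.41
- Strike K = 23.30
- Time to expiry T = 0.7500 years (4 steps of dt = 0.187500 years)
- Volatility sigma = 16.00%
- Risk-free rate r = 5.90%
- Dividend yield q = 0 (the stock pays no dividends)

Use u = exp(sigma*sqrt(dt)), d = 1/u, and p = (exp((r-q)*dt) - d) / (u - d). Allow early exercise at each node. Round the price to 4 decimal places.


Answer: Price = V(0,0) = 2.0012

Derivation:
dt = T/N = 0.187500
u = exp(sigma*sqrt(dt)) = 1.071738; d = 1/u = 0.933063
p = (exp((r-q)*dt) - d) / (u - d) = 0.562902
Discount per step: exp(-r*dt) = 0.988998
Stock lattice S(k, i) with i counting down-moves:
  k=0: S(0,0) = 21.4100
  k=1: S(1,0) = 22.9459; S(1,1) = 19.9769
  k=2: S(2,0) = 24.5920; S(2,1) = 21.4100; S(2,2) = 18.6397
  k=3: S(3,0) = 26.3562; S(3,1) = 22.9459; S(3,2) = 19.9769; S(3,3) = 17.3920
  k=4: S(4,0) = 28.2470; S(4,1) = 24.5920; S(4,2) = 21.4100; S(4,3) = 18.6397; S(4,4) = 16.2279
Terminal payoffs V(N, i) = max(K - S_T, 0):
  V(4,0) = 0.000000; V(4,1) = 0.000000; V(4,2) = 1.890000; V(4,3) = 4.660294; V(4,4) = 7.072133
Backward induction: V(k, i) = exp(-r*dt) * [p * V(k+1, i) + (1-p) * V(k+1, i+1)]; then take max(V_cont, immediate exercise) for American.
  V(3,0) = exp(-r*dt) * [p*0.000000 + (1-p)*0.000000] = 0.000000; exercise = 0.000000; V(3,0) = max -> 0.000000
  V(3,1) = exp(-r*dt) * [p*0.000000 + (1-p)*1.890000] = 0.817026; exercise = 0.354080; V(3,1) = max -> 0.817026
  V(3,2) = exp(-r*dt) * [p*1.890000 + (1-p)*4.660294] = 3.066775; exercise = 3.323111; V(3,2) = max -> 3.323111
  V(3,3) = exp(-r*dt) * [p*4.660294 + (1-p)*7.072133] = 5.651635; exercise = 5.907971; V(3,3) = max -> 5.907971
  V(2,0) = exp(-r*dt) * [p*0.000000 + (1-p)*0.817026] = 0.353192; exercise = 0.000000; V(2,0) = max -> 0.353192
  V(2,1) = exp(-r*dt) * [p*0.817026 + (1-p)*3.323111] = 1.891391; exercise = 1.890000; V(2,1) = max -> 1.891391
  V(2,2) = exp(-r*dt) * [p*3.323111 + (1-p)*5.907971] = 4.403958; exercise = 4.660294; V(2,2) = max -> 4.660294
  V(1,0) = exp(-r*dt) * [p*0.353192 + (1-p)*1.891391] = 1.014253; exercise = 0.354080; V(1,0) = max -> 1.014253
  V(1,1) = exp(-r*dt) * [p*1.891391 + (1-p)*4.660294] = 3.067549; exercise = 3.323111; V(1,1) = max -> 3.323111
  V(0,0) = exp(-r*dt) * [p*1.014253 + (1-p)*3.323111] = 2.001188; exercise = 1.890000; V(0,0) = max -> 2.001188


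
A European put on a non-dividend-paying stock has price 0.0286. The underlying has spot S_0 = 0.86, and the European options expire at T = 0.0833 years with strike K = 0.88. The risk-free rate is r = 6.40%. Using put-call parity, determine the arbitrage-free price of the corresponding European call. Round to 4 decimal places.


Answer: Call price = 0.0133

Derivation:
Put-call parity: C - P = S_0 * exp(-qT) - K * exp(-rT).
S_0 * exp(-qT) = 0.8600 * 1.00000000 = 0.86000000
K * exp(-rT) = 0.8800 * 0.99468299 = 0.87532103
C = P + S*exp(-qT) - K*exp(-rT)
C = 0.0286 + 0.86000000 - 0.87532103 = 0.0133


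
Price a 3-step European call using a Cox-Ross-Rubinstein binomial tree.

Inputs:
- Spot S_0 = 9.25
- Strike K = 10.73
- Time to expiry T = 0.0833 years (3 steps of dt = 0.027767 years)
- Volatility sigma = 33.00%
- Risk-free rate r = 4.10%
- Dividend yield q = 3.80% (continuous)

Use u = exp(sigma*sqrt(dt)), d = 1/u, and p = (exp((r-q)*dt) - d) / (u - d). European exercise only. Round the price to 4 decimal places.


dt = T/N = 0.027767
u = exp(sigma*sqrt(dt)) = 1.056529; d = 1/u = 0.946496
p = (exp((r-q)*dt) - d) / (u - d) = 0.487013
Discount per step: exp(-r*dt) = 0.998862
Stock lattice S(k, i) with i counting down-moves:
  k=0: S(0,0) = 9.2500
  k=1: S(1,0) = 9.7729; S(1,1) = 8.7551
  k=2: S(2,0) = 10.3253; S(2,1) = 9.2500; S(2,2) = 8.2866
  k=3: S(3,0) = 10.9090; S(3,1) = 9.7729; S(3,2) = 8.7551; S(3,3) = 7.8433
Terminal payoffs V(N, i) = max(S_T - K, 0):
  V(3,0) = 0.179026; V(3,1) = 0.000000; V(3,2) = 0.000000; V(3,3) = 0.000000
Backward induction: V(k, i) = exp(-r*dt) * [p * V(k+1, i) + (1-p) * V(k+1, i+1)].
  V(2,0) = exp(-r*dt) * [p*0.179026 + (1-p)*0.000000] = 0.087089
  V(2,1) = exp(-r*dt) * [p*0.000000 + (1-p)*0.000000] = 0.000000
  V(2,2) = exp(-r*dt) * [p*0.000000 + (1-p)*0.000000] = 0.000000
  V(1,0) = exp(-r*dt) * [p*0.087089 + (1-p)*0.000000] = 0.042365
  V(1,1) = exp(-r*dt) * [p*0.000000 + (1-p)*0.000000] = 0.000000
  V(0,0) = exp(-r*dt) * [p*0.042365 + (1-p)*0.000000] = 0.020609

Answer: Price = V(0,0) = 0.0206


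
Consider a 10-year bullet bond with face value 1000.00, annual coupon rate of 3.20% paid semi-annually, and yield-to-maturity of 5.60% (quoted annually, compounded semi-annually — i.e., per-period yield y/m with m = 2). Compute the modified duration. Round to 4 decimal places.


Coupon per period c = face * coupon_rate / m = 16.000000
Periods per year m = 2; per-period yield y/m = 0.028000
Number of cashflows N = 20
Cashflows (t years, CF_t, discount factor 1/(1+y/m)^(m*t), PV):
  t = 0.5000: CF_t = 16.000000, DF = 0.972763, PV = 15.564202
  t = 1.0000: CF_t = 16.000000, DF = 0.946267, PV = 15.140275
  t = 1.5000: CF_t = 16.000000, DF = 0.920493, PV = 14.727894
  t = 2.0000: CF_t = 16.000000, DF = 0.895422, PV = 14.326745
  t = 2.5000: CF_t = 16.000000, DF = 0.871033, PV = 13.936522
  t = 3.0000: CF_t = 16.000000, DF = 0.847308, PV = 13.556928
  t = 3.5000: CF_t = 16.000000, DF = 0.824230, PV = 13.187673
  t = 4.0000: CF_t = 16.000000, DF = 0.801780, PV = 12.828476
  t = 4.5000: CF_t = 16.000000, DF = 0.779941, PV = 12.479062
  t = 5.0000: CF_t = 16.000000, DF = 0.758698, PV = 12.139166
  t = 5.5000: CF_t = 16.000000, DF = 0.738033, PV = 11.808527
  t = 6.0000: CF_t = 16.000000, DF = 0.717931, PV = 11.486894
  t = 6.5000: CF_t = 16.000000, DF = 0.698376, PV = 11.174021
  t = 7.0000: CF_t = 16.000000, DF = 0.679354, PV = 10.869670
  t = 7.5000: CF_t = 16.000000, DF = 0.660851, PV = 10.573609
  t = 8.0000: CF_t = 16.000000, DF = 0.642851, PV = 10.285612
  t = 8.5000: CF_t = 16.000000, DF = 0.625341, PV = 10.005459
  t = 9.0000: CF_t = 16.000000, DF = 0.608309, PV = 9.732937
  t = 9.5000: CF_t = 16.000000, DF = 0.591740, PV = 9.467838
  t = 10.0000: CF_t = 1016.000000, DF = 0.575622, PV = 584.832387
Price P = sum_t PV_t = 818.123898
First compute Macaulay numerator sum_t t * PV_t:
  t * PV_t at t = 0.5000: 7.782101
  t * PV_t at t = 1.0000: 15.140275
  t * PV_t at t = 1.5000: 22.091840
  t * PV_t at t = 2.0000: 28.653490
  t * PV_t at t = 2.5000: 34.841305
  t * PV_t at t = 3.0000: 40.670784
  t * PV_t at t = 3.5000: 46.156857
  t * PV_t at t = 4.0000: 51.313904
  t * PV_t at t = 4.5000: 56.155780
  t * PV_t at t = 5.0000: 60.695828
  t * PV_t at t = 5.5000: 64.946898
  t * PV_t at t = 6.0000: 68.921363
  t * PV_t at t = 6.5000: 72.631138
  t * PV_t at t = 7.0000: 76.087693
  t * PV_t at t = 7.5000: 79.302070
  t * PV_t at t = 8.0000: 82.284898
  t * PV_t at t = 8.5000: 85.046405
  t * PV_t at t = 9.0000: 87.596434
  t * PV_t at t = 9.5000: 89.944458
  t * PV_t at t = 10.0000: 5848.323866
Macaulay duration D = 6918.587387 / 818.123898 = 8.456650
Modified duration = D / (1 + y/m) = 8.456650 / (1 + 0.028000) = 8.226313

Answer: Modified duration = 8.2263


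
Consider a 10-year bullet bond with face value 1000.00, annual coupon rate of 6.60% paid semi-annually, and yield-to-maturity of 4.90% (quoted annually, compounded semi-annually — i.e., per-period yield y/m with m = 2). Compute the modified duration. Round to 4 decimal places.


Answer: Modified duration = 7.4675

Derivation:
Coupon per period c = face * coupon_rate / m = 33.000000
Periods per year m = 2; per-period yield y/m = 0.024500
Number of cashflows N = 20
Cashflows (t years, CF_t, discount factor 1/(1+y/m)^(m*t), PV):
  t = 0.5000: CF_t = 33.000000, DF = 0.976086, PV = 32.210835
  t = 1.0000: CF_t = 33.000000, DF = 0.952744, PV = 31.440541
  t = 1.5000: CF_t = 33.000000, DF = 0.929960, PV = 30.688669
  t = 2.0000: CF_t = 33.000000, DF = 0.907721, PV = 29.954777
  t = 2.5000: CF_t = 33.000000, DF = 0.886013, PV = 29.238435
  t = 3.0000: CF_t = 33.000000, DF = 0.864825, PV = 28.539224
  t = 3.5000: CF_t = 33.000000, DF = 0.844143, PV = 27.856734
  t = 4.0000: CF_t = 33.000000, DF = 0.823957, PV = 27.190565
  t = 4.5000: CF_t = 33.000000, DF = 0.804252, PV = 26.540327
  t = 5.0000: CF_t = 33.000000, DF = 0.785019, PV = 25.905639
  t = 5.5000: CF_t = 33.000000, DF = 0.766246, PV = 25.286129
  t = 6.0000: CF_t = 33.000000, DF = 0.747922, PV = 24.681434
  t = 6.5000: CF_t = 33.000000, DF = 0.730036, PV = 24.091200
  t = 7.0000: CF_t = 33.000000, DF = 0.712578, PV = 23.515080
  t = 7.5000: CF_t = 33.000000, DF = 0.695538, PV = 22.952738
  t = 8.0000: CF_t = 33.000000, DF = 0.678904, PV = 22.403844
  t = 8.5000: CF_t = 33.000000, DF = 0.662669, PV = 21.868076
  t = 9.0000: CF_t = 33.000000, DF = 0.646822, PV = 21.345120
  t = 9.5000: CF_t = 33.000000, DF = 0.631354, PV = 20.834671
  t = 10.0000: CF_t = 1033.000000, DF = 0.616255, PV = 636.591839
Price P = sum_t PV_t = 1133.135878
First compute Macaulay numerator sum_t t * PV_t:
  t * PV_t at t = 0.5000: 16.105417
  t * PV_t at t = 1.0000: 31.440541
  t * PV_t at t = 1.5000: 46.033003
  t * PV_t at t = 2.0000: 59.909554
  t * PV_t at t = 2.5000: 73.096088
  t * PV_t at t = 3.0000: 85.617673
  t * PV_t at t = 3.5000: 97.498570
  t * PV_t at t = 4.0000: 108.762261
  t * PV_t at t = 4.5000: 119.431473
  t * PV_t at t = 5.0000: 129.528196
  t * PV_t at t = 5.5000: 139.073710
  t * PV_t at t = 6.0000: 148.088603
  t * PV_t at t = 6.5000: 156.592797
  t * PV_t at t = 7.0000: 164.605560
  t * PV_t at t = 7.5000: 172.145535
  t * PV_t at t = 8.0000: 179.230750
  t * PV_t at t = 8.5000: 185.878645
  t * PV_t at t = 9.0000: 192.106084
  t * PV_t at t = 9.5000: 197.929375
  t * PV_t at t = 10.0000: 6365.918391
Macaulay duration D = 8668.992227 / 1133.135878 = 7.650444
Modified duration = D / (1 + y/m) = 7.650444 / (1 + 0.024500) = 7.467490


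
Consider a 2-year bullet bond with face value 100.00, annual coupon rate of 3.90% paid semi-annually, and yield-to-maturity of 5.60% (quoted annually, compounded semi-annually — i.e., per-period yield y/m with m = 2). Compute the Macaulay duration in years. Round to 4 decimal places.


Coupon per period c = face * coupon_rate / m = 1.950000
Periods per year m = 2; per-period yield y/m = 0.028000
Number of cashflows N = 4
Cashflows (t years, CF_t, discount factor 1/(1+y/m)^(m*t), PV):
  t = 0.5000: CF_t = 1.950000, DF = 0.972763, PV = 1.896887
  t = 1.0000: CF_t = 1.950000, DF = 0.946267, PV = 1.845221
  t = 1.5000: CF_t = 1.950000, DF = 0.920493, PV = 1.794962
  t = 2.0000: CF_t = 101.950000, DF = 0.895422, PV = 91.288227
Price P = sum_t PV_t = 96.825297
Macaulay numerator sum_t t * PV_t:
  t * PV_t at t = 0.5000: 0.948444
  t * PV_t at t = 1.0000: 1.845221
  t * PV_t at t = 1.5000: 2.692443
  t * PV_t at t = 2.0000: 182.576454
Macaulay duration D = (sum_t t * PV_t) / P = 188.062561 / 96.825297 = 1.942287

Answer: Macaulay duration = 1.9423 years


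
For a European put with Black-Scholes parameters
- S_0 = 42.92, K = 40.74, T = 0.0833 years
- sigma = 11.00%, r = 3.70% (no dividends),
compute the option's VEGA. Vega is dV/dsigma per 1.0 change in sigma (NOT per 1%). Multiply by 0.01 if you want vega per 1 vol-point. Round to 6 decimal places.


Answer: Vega = 1.059668

Derivation:
d1 = 1.7548735064; d2 = 1.7231255931
phi(d1) = 0.0855436040; exp(-qT) = 1.0000000000; exp(-rT) = 0.9969226448
Vega = S * exp(-qT) * phi(d1) * sqrt(T) = 42.9200 * 1.0000000000 * 0.0855436040 * 0.2886173938 = 1.059668


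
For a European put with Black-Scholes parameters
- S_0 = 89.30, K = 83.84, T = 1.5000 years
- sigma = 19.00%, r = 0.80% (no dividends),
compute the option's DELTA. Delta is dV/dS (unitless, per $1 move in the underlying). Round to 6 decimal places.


Answer: Delta = -0.330315

Derivation:
d1 = 0.4390442523; d2 = 0.2063427268
phi(d1) = 0.3622870372; exp(-qT) = 1.0000000000; exp(-rT) = 0.9880717129
N(-d1) = 0.3303147360
Delta = -exp(-qT) * N(-d1) = -1.0000000000 * 0.3303147360 = -0.330315


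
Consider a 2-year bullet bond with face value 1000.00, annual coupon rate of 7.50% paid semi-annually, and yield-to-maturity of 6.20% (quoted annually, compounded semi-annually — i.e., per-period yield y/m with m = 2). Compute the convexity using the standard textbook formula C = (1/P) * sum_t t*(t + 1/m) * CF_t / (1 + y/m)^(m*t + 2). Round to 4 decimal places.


Coupon per period c = face * coupon_rate / m = 37.500000
Periods per year m = 2; per-period yield y/m = 0.031000
Number of cashflows N = 4
Cashflows (t years, CF_t, discount factor 1/(1+y/m)^(m*t), PV):
  t = 0.5000: CF_t = 37.500000, DF = 0.969932, PV = 36.372454
  t = 1.0000: CF_t = 37.500000, DF = 0.940768, PV = 35.278811
  t = 1.5000: CF_t = 37.500000, DF = 0.912481, PV = 34.218051
  t = 2.0000: CF_t = 1037.500000, DF = 0.885045, PV = 918.234158
Price P = sum_t PV_t = 1024.103474
Convexity numerator sum_t t*(t + 1/m) * CF_t / (1+y/m)^(m*t + 2):
  t = 0.5000: term = 17.109026
  t = 1.0000: term = 49.783780
  t = 1.5000: term = 96.573772
  t = 2.0000: term = 4319.227882
Convexity = (1/P) * sum = 4482.694460 / 1024.103474 = 4.377189

Answer: Convexity = 4.3772


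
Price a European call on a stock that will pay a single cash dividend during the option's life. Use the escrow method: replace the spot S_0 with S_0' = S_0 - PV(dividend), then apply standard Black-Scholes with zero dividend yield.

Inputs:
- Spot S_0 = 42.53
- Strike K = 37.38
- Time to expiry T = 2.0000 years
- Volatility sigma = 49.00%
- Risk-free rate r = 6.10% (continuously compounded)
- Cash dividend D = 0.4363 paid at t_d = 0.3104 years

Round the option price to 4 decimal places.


Answer: Price = 15.2786

Derivation:
PV(D) = D * exp(-r * t_d) = 0.4363 * 0.98124373 = 0.42811664
S_0' = S_0 - PV(D) = 42.5300 - 0.42811664 = 42.10188336
d1 = (ln(S_0'/K) + (r + sigma^2/2)*T) / (sigma*sqrt(T)) = 0.69420089
d2 = d1 - sigma*sqrt(T) = 0.00123624
exp(-rT) = 0.88514837
N(d1) = 0.75622188; N(d2) = 0.50049319
C = S_0' * N(d1) - K * exp(-rT) * N(d2) = 42.10188336 * 0.75622188 - 37.3800 * 0.88514837 * 0.50049319 = 15.2786


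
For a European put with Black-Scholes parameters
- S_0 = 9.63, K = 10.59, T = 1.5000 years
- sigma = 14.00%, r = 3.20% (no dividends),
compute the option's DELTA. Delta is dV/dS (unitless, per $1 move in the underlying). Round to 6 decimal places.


Answer: Delta = -0.574771

Derivation:
d1 = -0.1885345066; d2 = -0.3599987886
phi(d1) = 0.3919146614; exp(-qT) = 1.0000000000; exp(-rT) = 0.9531337871
N(-d1) = 0.5747711659
Delta = -exp(-qT) * N(-d1) = -1.0000000000 * 0.5747711659 = -0.574771


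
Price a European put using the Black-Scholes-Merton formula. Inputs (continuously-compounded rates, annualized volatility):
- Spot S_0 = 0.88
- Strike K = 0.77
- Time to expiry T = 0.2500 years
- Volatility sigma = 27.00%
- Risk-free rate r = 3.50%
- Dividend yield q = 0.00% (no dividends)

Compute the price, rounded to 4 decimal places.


d1 = (ln(S/K) + (r - q + 0.5*sigma^2) * T) / (sigma * sqrt(T)) = 1.12143624
d2 = d1 - sigma * sqrt(T) = 0.98643624
exp(-rT) = 0.99128817; exp(-qT) = 1.00000000
P = K * exp(-rT) * N(-d2) - S_0 * exp(-qT) * N(-d1)
N(-d1) = 0.13105111; N(-d2) = 0.16195954
P = 0.7700 * 0.99128817 * 0.16195954 - 0.8800 * 1.00000000 * 0.13105111 = 0.0083

Answer: Price = 0.0083


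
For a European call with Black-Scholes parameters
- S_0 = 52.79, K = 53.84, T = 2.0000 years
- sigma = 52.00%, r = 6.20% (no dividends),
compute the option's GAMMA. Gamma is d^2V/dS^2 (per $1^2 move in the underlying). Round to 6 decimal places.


d1 = 0.5095317549; d2 = -0.2258592975
phi(d1) = 0.3503755016; exp(-qT) = 1.0000000000; exp(-rT) = 0.8833798409
Gamma = exp(-qT) * phi(d1) / (S * sigma * sqrt(T)) = 1.0000000000 * 0.3503755016 / (52.7900 * 0.5200 * 1.4142135624) = 0.009025

Answer: Gamma = 0.009025


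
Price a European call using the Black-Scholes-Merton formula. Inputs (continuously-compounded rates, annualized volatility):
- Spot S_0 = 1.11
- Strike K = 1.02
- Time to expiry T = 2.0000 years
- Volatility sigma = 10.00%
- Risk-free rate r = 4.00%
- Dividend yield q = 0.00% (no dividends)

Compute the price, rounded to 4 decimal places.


d1 = (ln(S/K) + (r - q + 0.5*sigma^2) * T) / (sigma * sqrt(T)) = 1.23430713
d2 = d1 - sigma * sqrt(T) = 1.09288577
exp(-rT) = 0.92311635; exp(-qT) = 1.00000000
C = S_0 * exp(-qT) * N(d1) - K * exp(-rT) * N(d2)
N(d1) = 0.89145576; N(d2) = 0.86277802
C = 1.1100 * 1.00000000 * 0.89145576 - 1.0200 * 0.92311635 * 0.86277802 = 0.1771

Answer: Price = 0.1771


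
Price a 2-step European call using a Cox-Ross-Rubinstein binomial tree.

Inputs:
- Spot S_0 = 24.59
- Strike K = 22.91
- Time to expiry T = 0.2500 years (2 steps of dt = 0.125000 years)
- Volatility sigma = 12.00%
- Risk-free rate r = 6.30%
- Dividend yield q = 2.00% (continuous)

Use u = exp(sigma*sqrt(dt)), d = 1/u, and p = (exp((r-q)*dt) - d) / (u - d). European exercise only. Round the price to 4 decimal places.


Answer: Price = V(0,0) = 1.9784

Derivation:
dt = T/N = 0.125000
u = exp(sigma*sqrt(dt)) = 1.043339; d = 1/u = 0.958461
p = (exp((r-q)*dt) - d) / (u - d) = 0.552891
Discount per step: exp(-r*dt) = 0.992156
Stock lattice S(k, i) with i counting down-moves:
  k=0: S(0,0) = 24.5900
  k=1: S(1,0) = 25.6557; S(1,1) = 23.5686
  k=2: S(2,0) = 26.7676; S(2,1) = 24.5900; S(2,2) = 22.5895
Terminal payoffs V(N, i) = max(S_T - K, 0):
  V(2,0) = 3.857613; V(2,1) = 1.680000; V(2,2) = 0.000000
Backward induction: V(k, i) = exp(-r*dt) * [p * V(k+1, i) + (1-p) * V(k+1, i+1)].
  V(1,0) = exp(-r*dt) * [p*3.857613 + (1-p)*1.680000] = 2.861361
  V(1,1) = exp(-r*dt) * [p*1.680000 + (1-p)*0.000000] = 0.921572
  V(0,0) = exp(-r*dt) * [p*2.861361 + (1-p)*0.921572] = 1.978423


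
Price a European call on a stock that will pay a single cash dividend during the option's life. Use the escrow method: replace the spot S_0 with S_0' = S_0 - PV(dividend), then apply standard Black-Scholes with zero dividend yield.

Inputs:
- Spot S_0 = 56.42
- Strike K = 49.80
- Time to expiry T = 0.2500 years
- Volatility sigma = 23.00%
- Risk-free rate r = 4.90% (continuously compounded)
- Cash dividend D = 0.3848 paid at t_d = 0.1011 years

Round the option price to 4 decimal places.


PV(D) = D * exp(-r * t_d) = 0.3848 * 0.99505835 = 0.38289845
S_0' = S_0 - PV(D) = 56.4200 - 0.38289845 = 56.03710155
d1 = (ln(S_0'/K) + (r + sigma^2/2)*T) / (sigma*sqrt(T)) = 1.19010013
d2 = d1 - sigma*sqrt(T) = 1.07510013
exp(-rT) = 0.98782473
N(d1) = 0.88299648; N(d2) = 0.85883505
C = S_0' * N(d1) - K * exp(-rT) * N(d2) = 56.03710155 * 0.88299648 - 49.8000 * 0.98782473 * 0.85883505 = 7.2313

Answer: Price = 7.2313


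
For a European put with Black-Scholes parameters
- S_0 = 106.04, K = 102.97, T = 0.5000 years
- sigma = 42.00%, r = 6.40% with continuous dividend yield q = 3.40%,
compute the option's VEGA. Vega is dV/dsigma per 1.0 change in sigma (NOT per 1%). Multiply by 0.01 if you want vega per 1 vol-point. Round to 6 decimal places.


d1 = 0.2979232722; d2 = 0.0009384241
phi(d1) = 0.3816246782; exp(-qT) = 0.9831436846; exp(-rT) = 0.9685065821
Vega = S * exp(-qT) * phi(d1) * sqrt(T) = 106.0400 * 0.9831436846 * 0.3816246782 * 0.7071067812 = 28.132490

Answer: Vega = 28.132490


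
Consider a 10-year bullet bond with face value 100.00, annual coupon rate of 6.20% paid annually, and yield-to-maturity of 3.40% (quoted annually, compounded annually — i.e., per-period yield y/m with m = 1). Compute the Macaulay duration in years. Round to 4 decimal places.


Coupon per period c = face * coupon_rate / m = 6.200000
Periods per year m = 1; per-period yield y/m = 0.034000
Number of cashflows N = 10
Cashflows (t years, CF_t, discount factor 1/(1+y/m)^(m*t), PV):
  t = 1.0000: CF_t = 6.200000, DF = 0.967118, PV = 5.996132
  t = 2.0000: CF_t = 6.200000, DF = 0.935317, PV = 5.798967
  t = 3.0000: CF_t = 6.200000, DF = 0.904562, PV = 5.608285
  t = 4.0000: CF_t = 6.200000, DF = 0.874818, PV = 5.423873
  t = 5.0000: CF_t = 6.200000, DF = 0.846052, PV = 5.245525
  t = 6.0000: CF_t = 6.200000, DF = 0.818233, PV = 5.073042
  t = 7.0000: CF_t = 6.200000, DF = 0.791327, PV = 4.906230
  t = 8.0000: CF_t = 6.200000, DF = 0.765307, PV = 4.744903
  t = 9.0000: CF_t = 6.200000, DF = 0.740142, PV = 4.588881
  t = 10.0000: CF_t = 106.200000, DF = 0.715805, PV = 76.018471
Price P = sum_t PV_t = 123.404310
Macaulay numerator sum_t t * PV_t:
  t * PV_t at t = 1.0000: 5.996132
  t * PV_t at t = 2.0000: 11.597933
  t * PV_t at t = 3.0000: 16.824855
  t * PV_t at t = 4.0000: 21.695493
  t * PV_t at t = 5.0000: 26.227627
  t * PV_t at t = 6.0000: 30.438252
  t * PV_t at t = 7.0000: 34.343611
  t * PV_t at t = 8.0000: 37.959228
  t * PV_t at t = 9.0000: 41.299933
  t * PV_t at t = 10.0000: 760.184708
Macaulay duration D = (sum_t t * PV_t) / P = 986.567772 / 123.404310 = 7.994597

Answer: Macaulay duration = 7.9946 years


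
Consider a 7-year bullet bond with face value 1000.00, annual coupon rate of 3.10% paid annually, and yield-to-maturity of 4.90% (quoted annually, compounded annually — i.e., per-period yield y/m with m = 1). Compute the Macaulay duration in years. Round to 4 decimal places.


Coupon per period c = face * coupon_rate / m = 31.000000
Periods per year m = 1; per-period yield y/m = 0.049000
Number of cashflows N = 7
Cashflows (t years, CF_t, discount factor 1/(1+y/m)^(m*t), PV):
  t = 1.0000: CF_t = 31.000000, DF = 0.953289, PV = 29.551954
  t = 2.0000: CF_t = 31.000000, DF = 0.908760, PV = 28.171548
  t = 3.0000: CF_t = 31.000000, DF = 0.866310, PV = 26.855623
  t = 4.0000: CF_t = 31.000000, DF = 0.825844, PV = 25.601166
  t = 5.0000: CF_t = 31.000000, DF = 0.787268, PV = 24.405306
  t = 6.0000: CF_t = 31.000000, DF = 0.750494, PV = 23.265306
  t = 7.0000: CF_t = 1031.000000, DF = 0.715437, PV = 737.615863
Price P = sum_t PV_t = 895.466766
Macaulay numerator sum_t t * PV_t:
  t * PV_t at t = 1.0000: 29.551954
  t * PV_t at t = 2.0000: 56.343097
  t * PV_t at t = 3.0000: 80.566869
  t * PV_t at t = 4.0000: 102.404663
  t * PV_t at t = 5.0000: 122.026529
  t * PV_t at t = 6.0000: 139.591835
  t * PV_t at t = 7.0000: 5163.311040
Macaulay duration D = (sum_t t * PV_t) / P = 5693.795986 / 895.466766 = 6.358467

Answer: Macaulay duration = 6.3585 years


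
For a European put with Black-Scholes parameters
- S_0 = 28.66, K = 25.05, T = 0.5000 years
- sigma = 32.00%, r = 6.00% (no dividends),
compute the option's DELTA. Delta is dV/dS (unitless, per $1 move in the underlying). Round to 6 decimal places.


d1 = 0.8406995588; d2 = 0.6144253888
phi(d1) = 0.2801790524; exp(-qT) = 1.0000000000; exp(-rT) = 0.9704455335
N(-d1) = 0.2002581339
Delta = -exp(-qT) * N(-d1) = -1.0000000000 * 0.2002581339 = -0.200258

Answer: Delta = -0.200258


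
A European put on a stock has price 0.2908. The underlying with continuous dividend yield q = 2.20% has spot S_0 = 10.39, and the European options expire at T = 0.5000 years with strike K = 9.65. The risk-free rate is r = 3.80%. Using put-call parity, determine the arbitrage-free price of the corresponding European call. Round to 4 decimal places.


Answer: Call price = 1.0988

Derivation:
Put-call parity: C - P = S_0 * exp(-qT) - K * exp(-rT).
S_0 * exp(-qT) = 10.3900 * 0.98906028 = 10.27633630
K * exp(-rT) = 9.6500 * 0.98117936 = 9.46838085
C = P + S*exp(-qT) - K*exp(-rT)
C = 0.2908 + 10.27633630 - 9.46838085 = 1.0988


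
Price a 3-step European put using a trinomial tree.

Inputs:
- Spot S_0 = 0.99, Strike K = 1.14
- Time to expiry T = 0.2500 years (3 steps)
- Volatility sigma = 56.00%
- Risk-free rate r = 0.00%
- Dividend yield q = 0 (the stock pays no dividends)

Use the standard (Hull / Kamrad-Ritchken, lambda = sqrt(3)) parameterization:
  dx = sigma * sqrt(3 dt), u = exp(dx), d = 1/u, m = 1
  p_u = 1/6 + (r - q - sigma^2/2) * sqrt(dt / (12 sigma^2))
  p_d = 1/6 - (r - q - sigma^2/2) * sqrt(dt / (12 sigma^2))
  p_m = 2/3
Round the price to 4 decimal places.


Answer: Price = V(0,0) = 0.2125

Derivation:
dt = T/N = 0.083333; dx = sigma*sqrt(3*dt) = 0.280000
u = exp(dx) = 1.323130; d = 1/u = 0.755784
p_u = 0.143333, p_m = 0.666667, p_d = 0.190000
Discount per step: exp(-r*dt) = 1.000000
Stock lattice S(k, j) with j the centered position index:
  k=0: S(0,+0) = 0.9900
  k=1: S(1,-1) = 0.7482; S(1,+0) = 0.9900; S(1,+1) = 1.3099
  k=2: S(2,-2) = 0.5655; S(2,-1) = 0.7482; S(2,+0) = 0.9900; S(2,+1) = 1.3099; S(2,+2) = 1.7332
  k=3: S(3,-3) = 0.4274; S(3,-2) = 0.5655; S(3,-1) = 0.7482; S(3,+0) = 0.9900; S(3,+1) = 1.3099; S(3,+2) = 1.7332; S(3,+3) = 2.2932
Terminal payoffs V(N, j) = max(K - S_T, 0):
  V(3,-3) = 0.712607; V(3,-2) = 0.574503; V(3,-1) = 0.391774; V(3,+0) = 0.150000; V(3,+1) = 0.000000; V(3,+2) = 0.000000; V(3,+3) = 0.000000
Backward induction: V(k, j) = exp(-r*dt) * [p_u * V(k+1, j+1) + p_m * V(k+1, j) + p_d * V(k+1, j-1)]
  V(2,-2) = exp(-r*dt) * [p_u*0.391774 + p_m*0.574503 + p_d*0.712607] = 0.574552
  V(2,-1) = exp(-r*dt) * [p_u*0.150000 + p_m*0.391774 + p_d*0.574503] = 0.391838
  V(2,+0) = exp(-r*dt) * [p_u*0.000000 + p_m*0.150000 + p_d*0.391774] = 0.174437
  V(2,+1) = exp(-r*dt) * [p_u*0.000000 + p_m*0.000000 + p_d*0.150000] = 0.028500
  V(2,+2) = exp(-r*dt) * [p_u*0.000000 + p_m*0.000000 + p_d*0.000000] = 0.000000
  V(1,-1) = exp(-r*dt) * [p_u*0.174437 + p_m*0.391838 + p_d*0.574552] = 0.395393
  V(1,+0) = exp(-r*dt) * [p_u*0.028500 + p_m*0.174437 + p_d*0.391838] = 0.194826
  V(1,+1) = exp(-r*dt) * [p_u*0.000000 + p_m*0.028500 + p_d*0.174437] = 0.052143
  V(0,+0) = exp(-r*dt) * [p_u*0.052143 + p_m*0.194826 + p_d*0.395393] = 0.212482
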